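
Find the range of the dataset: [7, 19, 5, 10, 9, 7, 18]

14

Step 1: Identify the maximum value: max = 19
Step 2: Identify the minimum value: min = 5
Step 3: Range = max - min = 19 - 5 = 14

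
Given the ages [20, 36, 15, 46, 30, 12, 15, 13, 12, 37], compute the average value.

23.6

Step 1: Sum all values: 20 + 36 + 15 + 46 + 30 + 12 + 15 + 13 + 12 + 37 = 236
Step 2: Count the number of values: n = 10
Step 3: Mean = sum / n = 236 / 10 = 23.6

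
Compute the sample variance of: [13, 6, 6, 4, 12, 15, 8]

17.4762

Step 1: Compute the mean: (13 + 6 + 6 + 4 + 12 + 15 + 8) / 7 = 9.1429
Step 2: Compute squared deviations from the mean:
  (13 - 9.1429)^2 = 14.8776
  (6 - 9.1429)^2 = 9.8776
  (6 - 9.1429)^2 = 9.8776
  (4 - 9.1429)^2 = 26.449
  (12 - 9.1429)^2 = 8.1633
  (15 - 9.1429)^2 = 34.3061
  (8 - 9.1429)^2 = 1.3061
Step 3: Sum of squared deviations = 104.8571
Step 4: Sample variance = 104.8571 / 6 = 17.4762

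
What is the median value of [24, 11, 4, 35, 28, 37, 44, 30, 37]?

30

Step 1: Sort the data in ascending order: [4, 11, 24, 28, 30, 35, 37, 37, 44]
Step 2: The number of values is n = 9.
Step 3: Since n is odd, the median is the middle value at position 5: 30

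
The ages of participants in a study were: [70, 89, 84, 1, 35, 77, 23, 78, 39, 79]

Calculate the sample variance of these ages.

927.1667

Step 1: Compute the mean: (70 + 89 + 84 + 1 + 35 + 77 + 23 + 78 + 39 + 79) / 10 = 57.5
Step 2: Compute squared deviations from the mean:
  (70 - 57.5)^2 = 156.25
  (89 - 57.5)^2 = 992.25
  (84 - 57.5)^2 = 702.25
  (1 - 57.5)^2 = 3192.25
  (35 - 57.5)^2 = 506.25
  (77 - 57.5)^2 = 380.25
  (23 - 57.5)^2 = 1190.25
  (78 - 57.5)^2 = 420.25
  (39 - 57.5)^2 = 342.25
  (79 - 57.5)^2 = 462.25
Step 3: Sum of squared deviations = 8344.5
Step 4: Sample variance = 8344.5 / 9 = 927.1667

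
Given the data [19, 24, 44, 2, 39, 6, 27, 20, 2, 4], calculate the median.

19.5

Step 1: Sort the data in ascending order: [2, 2, 4, 6, 19, 20, 24, 27, 39, 44]
Step 2: The number of values is n = 10.
Step 3: Since n is even, the median is the average of positions 5 and 6:
  Median = (19 + 20) / 2 = 19.5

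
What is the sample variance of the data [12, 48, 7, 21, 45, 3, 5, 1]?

353.9286

Step 1: Compute the mean: (12 + 48 + 7 + 21 + 45 + 3 + 5 + 1) / 8 = 17.75
Step 2: Compute squared deviations from the mean:
  (12 - 17.75)^2 = 33.0625
  (48 - 17.75)^2 = 915.0625
  (7 - 17.75)^2 = 115.5625
  (21 - 17.75)^2 = 10.5625
  (45 - 17.75)^2 = 742.5625
  (3 - 17.75)^2 = 217.5625
  (5 - 17.75)^2 = 162.5625
  (1 - 17.75)^2 = 280.5625
Step 3: Sum of squared deviations = 2477.5
Step 4: Sample variance = 2477.5 / 7 = 353.9286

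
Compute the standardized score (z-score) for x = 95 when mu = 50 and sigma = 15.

3

Step 1: Recall the z-score formula: z = (x - mu) / sigma
Step 2: Substitute values: z = (95 - 50) / 15
Step 3: z = 45 / 15 = 3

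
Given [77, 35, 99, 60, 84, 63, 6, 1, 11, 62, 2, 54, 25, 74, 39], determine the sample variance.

1014.2667

Step 1: Compute the mean: (77 + 35 + 99 + 60 + 84 + 63 + 6 + 1 + 11 + 62 + 2 + 54 + 25 + 74 + 39) / 15 = 46.1333
Step 2: Compute squared deviations from the mean:
  (77 - 46.1333)^2 = 952.7511
  (35 - 46.1333)^2 = 123.9511
  (99 - 46.1333)^2 = 2794.8844
  (60 - 46.1333)^2 = 192.2844
  (84 - 46.1333)^2 = 1433.8844
  (63 - 46.1333)^2 = 284.4844
  (6 - 46.1333)^2 = 1610.6844
  (1 - 46.1333)^2 = 2037.0178
  (11 - 46.1333)^2 = 1234.3511
  (62 - 46.1333)^2 = 251.7511
  (2 - 46.1333)^2 = 1947.7511
  (54 - 46.1333)^2 = 61.8844
  (25 - 46.1333)^2 = 446.6178
  (74 - 46.1333)^2 = 776.5511
  (39 - 46.1333)^2 = 50.8844
Step 3: Sum of squared deviations = 14199.7333
Step 4: Sample variance = 14199.7333 / 14 = 1014.2667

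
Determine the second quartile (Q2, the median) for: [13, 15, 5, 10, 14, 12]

12.5

Step 1: Sort the data: [5, 10, 12, 13, 14, 15]
Step 2: n = 6
Step 3: Q2 is the median. Since n is even, it is the average of the values at positions 3 and 4:
  Q2 = (12 + 13) / 2 = 12.5
Step 4: Q2 = 12.5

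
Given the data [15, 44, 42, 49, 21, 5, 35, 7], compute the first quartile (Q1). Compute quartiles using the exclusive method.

9

Step 1: Sort the data: [5, 7, 15, 21, 35, 42, 44, 49]
Step 2: n = 8
Step 3: Using the exclusive quartile method:
  Q1 = 9
  Q2 (median) = 28
  Q3 = 43.5
  IQR = Q3 - Q1 = 43.5 - 9 = 34.5
Step 4: Q1 = 9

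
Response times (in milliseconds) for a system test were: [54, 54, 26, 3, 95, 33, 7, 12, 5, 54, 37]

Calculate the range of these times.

92

Step 1: Identify the maximum value: max = 95
Step 2: Identify the minimum value: min = 3
Step 3: Range = max - min = 95 - 3 = 92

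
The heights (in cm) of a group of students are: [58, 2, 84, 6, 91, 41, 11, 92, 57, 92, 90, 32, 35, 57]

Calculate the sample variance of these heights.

1104.1099

Step 1: Compute the mean: (58 + 2 + 84 + 6 + 91 + 41 + 11 + 92 + 57 + 92 + 90 + 32 + 35 + 57) / 14 = 53.4286
Step 2: Compute squared deviations from the mean:
  (58 - 53.4286)^2 = 20.898
  (2 - 53.4286)^2 = 2644.898
  (84 - 53.4286)^2 = 934.6122
  (6 - 53.4286)^2 = 2249.4694
  (91 - 53.4286)^2 = 1411.6122
  (41 - 53.4286)^2 = 154.4694
  (11 - 53.4286)^2 = 1800.1837
  (92 - 53.4286)^2 = 1487.7551
  (57 - 53.4286)^2 = 12.7551
  (92 - 53.4286)^2 = 1487.7551
  (90 - 53.4286)^2 = 1337.4694
  (32 - 53.4286)^2 = 459.1837
  (35 - 53.4286)^2 = 339.6122
  (57 - 53.4286)^2 = 12.7551
Step 3: Sum of squared deviations = 14353.4286
Step 4: Sample variance = 14353.4286 / 13 = 1104.1099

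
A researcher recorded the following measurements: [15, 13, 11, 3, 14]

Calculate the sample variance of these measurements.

23.2

Step 1: Compute the mean: (15 + 13 + 11 + 3 + 14) / 5 = 11.2
Step 2: Compute squared deviations from the mean:
  (15 - 11.2)^2 = 14.44
  (13 - 11.2)^2 = 3.24
  (11 - 11.2)^2 = 0.04
  (3 - 11.2)^2 = 67.24
  (14 - 11.2)^2 = 7.84
Step 3: Sum of squared deviations = 92.8
Step 4: Sample variance = 92.8 / 4 = 23.2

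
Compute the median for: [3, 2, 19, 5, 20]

5

Step 1: Sort the data in ascending order: [2, 3, 5, 19, 20]
Step 2: The number of values is n = 5.
Step 3: Since n is odd, the median is the middle value at position 3: 5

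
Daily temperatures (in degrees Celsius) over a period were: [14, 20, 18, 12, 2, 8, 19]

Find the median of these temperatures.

14

Step 1: Sort the data in ascending order: [2, 8, 12, 14, 18, 19, 20]
Step 2: The number of values is n = 7.
Step 3: Since n is odd, the median is the middle value at position 4: 14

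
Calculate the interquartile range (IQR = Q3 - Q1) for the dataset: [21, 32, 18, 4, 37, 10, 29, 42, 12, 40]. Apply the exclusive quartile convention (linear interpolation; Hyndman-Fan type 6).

26.25

Step 1: Sort the data: [4, 10, 12, 18, 21, 29, 32, 37, 40, 42]
Step 2: n = 10
Step 3: Using the exclusive quartile method:
  Q1 = 11.5
  Q2 (median) = 25
  Q3 = 37.75
  IQR = Q3 - Q1 = 37.75 - 11.5 = 26.25
Step 4: IQR = 26.25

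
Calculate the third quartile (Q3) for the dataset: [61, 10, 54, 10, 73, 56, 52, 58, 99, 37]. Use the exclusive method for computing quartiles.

64

Step 1: Sort the data: [10, 10, 37, 52, 54, 56, 58, 61, 73, 99]
Step 2: n = 10
Step 3: Using the exclusive quartile method:
  Q1 = 30.25
  Q2 (median) = 55
  Q3 = 64
  IQR = Q3 - Q1 = 64 - 30.25 = 33.75
Step 4: Q3 = 64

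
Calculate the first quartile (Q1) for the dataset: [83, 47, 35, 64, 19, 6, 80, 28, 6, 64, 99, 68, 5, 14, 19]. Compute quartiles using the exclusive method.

14

Step 1: Sort the data: [5, 6, 6, 14, 19, 19, 28, 35, 47, 64, 64, 68, 80, 83, 99]
Step 2: n = 15
Step 3: Using the exclusive quartile method:
  Q1 = 14
  Q2 (median) = 35
  Q3 = 68
  IQR = Q3 - Q1 = 68 - 14 = 54
Step 4: Q1 = 14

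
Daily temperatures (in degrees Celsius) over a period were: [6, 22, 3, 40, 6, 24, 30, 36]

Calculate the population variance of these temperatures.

181.3594

Step 1: Compute the mean: (6 + 22 + 3 + 40 + 6 + 24 + 30 + 36) / 8 = 20.875
Step 2: Compute squared deviations from the mean:
  (6 - 20.875)^2 = 221.2656
  (22 - 20.875)^2 = 1.2656
  (3 - 20.875)^2 = 319.5156
  (40 - 20.875)^2 = 365.7656
  (6 - 20.875)^2 = 221.2656
  (24 - 20.875)^2 = 9.7656
  (30 - 20.875)^2 = 83.2656
  (36 - 20.875)^2 = 228.7656
Step 3: Sum of squared deviations = 1450.875
Step 4: Population variance = 1450.875 / 8 = 181.3594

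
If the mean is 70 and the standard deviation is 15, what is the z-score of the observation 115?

3

Step 1: Recall the z-score formula: z = (x - mu) / sigma
Step 2: Substitute values: z = (115 - 70) / 15
Step 3: z = 45 / 15 = 3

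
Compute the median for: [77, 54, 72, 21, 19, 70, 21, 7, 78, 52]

53

Step 1: Sort the data in ascending order: [7, 19, 21, 21, 52, 54, 70, 72, 77, 78]
Step 2: The number of values is n = 10.
Step 3: Since n is even, the median is the average of positions 5 and 6:
  Median = (52 + 54) / 2 = 53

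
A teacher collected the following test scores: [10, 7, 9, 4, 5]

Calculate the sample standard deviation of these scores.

2.5495

Step 1: Compute the mean: 7
Step 2: Sum of squared deviations from the mean: 26
Step 3: Sample variance = 26 / 4 = 6.5
Step 4: Standard deviation = sqrt(6.5) = 2.5495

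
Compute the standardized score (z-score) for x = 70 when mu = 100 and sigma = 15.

-2

Step 1: Recall the z-score formula: z = (x - mu) / sigma
Step 2: Substitute values: z = (70 - 100) / 15
Step 3: z = -30 / 15 = -2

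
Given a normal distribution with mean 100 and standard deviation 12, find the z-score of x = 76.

-2

Step 1: Recall the z-score formula: z = (x - mu) / sigma
Step 2: Substitute values: z = (76 - 100) / 12
Step 3: z = -24 / 12 = -2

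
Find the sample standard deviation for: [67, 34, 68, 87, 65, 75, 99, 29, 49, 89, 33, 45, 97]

24.6392

Step 1: Compute the mean: 64.3846
Step 2: Sum of squared deviations from the mean: 7285.0769
Step 3: Sample variance = 7285.0769 / 12 = 607.0897
Step 4: Standard deviation = sqrt(607.0897) = 24.6392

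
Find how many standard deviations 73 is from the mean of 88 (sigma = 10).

-1.5

Step 1: Recall the z-score formula: z = (x - mu) / sigma
Step 2: Substitute values: z = (73 - 88) / 10
Step 3: z = -15 / 10 = -1.5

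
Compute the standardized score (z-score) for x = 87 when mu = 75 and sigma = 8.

1.5

Step 1: Recall the z-score formula: z = (x - mu) / sigma
Step 2: Substitute values: z = (87 - 75) / 8
Step 3: z = 12 / 8 = 1.5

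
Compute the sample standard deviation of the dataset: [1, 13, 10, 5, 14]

5.5045

Step 1: Compute the mean: 8.6
Step 2: Sum of squared deviations from the mean: 121.2
Step 3: Sample variance = 121.2 / 4 = 30.3
Step 4: Standard deviation = sqrt(30.3) = 5.5045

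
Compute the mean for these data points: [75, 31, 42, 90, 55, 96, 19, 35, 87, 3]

53.3

Step 1: Sum all values: 75 + 31 + 42 + 90 + 55 + 96 + 19 + 35 + 87 + 3 = 533
Step 2: Count the number of values: n = 10
Step 3: Mean = sum / n = 533 / 10 = 53.3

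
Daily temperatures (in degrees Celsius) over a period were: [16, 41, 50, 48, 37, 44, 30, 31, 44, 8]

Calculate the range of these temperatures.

42

Step 1: Identify the maximum value: max = 50
Step 2: Identify the minimum value: min = 8
Step 3: Range = max - min = 50 - 8 = 42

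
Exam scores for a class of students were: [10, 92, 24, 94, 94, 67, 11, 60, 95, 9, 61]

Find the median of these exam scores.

61

Step 1: Sort the data in ascending order: [9, 10, 11, 24, 60, 61, 67, 92, 94, 94, 95]
Step 2: The number of values is n = 11.
Step 3: Since n is odd, the median is the middle value at position 6: 61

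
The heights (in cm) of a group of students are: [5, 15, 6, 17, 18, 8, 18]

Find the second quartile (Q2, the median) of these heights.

15

Step 1: Sort the data: [5, 6, 8, 15, 17, 18, 18]
Step 2: n = 7
Step 3: Q2 is the median. Since n is odd, it is the middle value at position 4: 15
Step 4: Q2 = 15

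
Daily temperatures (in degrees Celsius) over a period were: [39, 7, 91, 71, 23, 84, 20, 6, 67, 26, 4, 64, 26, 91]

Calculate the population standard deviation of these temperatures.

31.3715

Step 1: Compute the mean: 44.2143
Step 2: Sum of squared deviations from the mean: 13778.3571
Step 3: Population variance = 13778.3571 / 14 = 984.1684
Step 4: Standard deviation = sqrt(984.1684) = 31.3715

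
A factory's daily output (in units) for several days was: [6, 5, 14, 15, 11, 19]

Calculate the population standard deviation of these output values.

4.9554

Step 1: Compute the mean: 11.6667
Step 2: Sum of squared deviations from the mean: 147.3333
Step 3: Population variance = 147.3333 / 6 = 24.5556
Step 4: Standard deviation = sqrt(24.5556) = 4.9554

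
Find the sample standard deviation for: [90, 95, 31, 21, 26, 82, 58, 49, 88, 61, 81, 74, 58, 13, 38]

27.11

Step 1: Compute the mean: 57.6667
Step 2: Sum of squared deviations from the mean: 10289.3333
Step 3: Sample variance = 10289.3333 / 14 = 734.9524
Step 4: Standard deviation = sqrt(734.9524) = 27.11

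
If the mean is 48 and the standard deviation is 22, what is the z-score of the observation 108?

2.7273

Step 1: Recall the z-score formula: z = (x - mu) / sigma
Step 2: Substitute values: z = (108 - 48) / 22
Step 3: z = 60 / 22 = 2.7273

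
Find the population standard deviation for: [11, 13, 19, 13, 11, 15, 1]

5.111

Step 1: Compute the mean: 11.8571
Step 2: Sum of squared deviations from the mean: 182.8571
Step 3: Population variance = 182.8571 / 7 = 26.1224
Step 4: Standard deviation = sqrt(26.1224) = 5.111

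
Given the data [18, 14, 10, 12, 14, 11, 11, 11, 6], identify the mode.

11

Step 1: Count the frequency of each value:
  6: appears 1 time(s)
  10: appears 1 time(s)
  11: appears 3 time(s)
  12: appears 1 time(s)
  14: appears 2 time(s)
  18: appears 1 time(s)
Step 2: The value 11 appears most frequently (3 times).
Step 3: Mode = 11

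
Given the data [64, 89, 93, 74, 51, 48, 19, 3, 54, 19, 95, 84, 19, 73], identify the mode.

19

Step 1: Count the frequency of each value:
  3: appears 1 time(s)
  19: appears 3 time(s)
  48: appears 1 time(s)
  51: appears 1 time(s)
  54: appears 1 time(s)
  64: appears 1 time(s)
  73: appears 1 time(s)
  74: appears 1 time(s)
  84: appears 1 time(s)
  89: appears 1 time(s)
  93: appears 1 time(s)
  95: appears 1 time(s)
Step 2: The value 19 appears most frequently (3 times).
Step 3: Mode = 19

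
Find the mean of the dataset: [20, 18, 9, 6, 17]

14

Step 1: Sum all values: 20 + 18 + 9 + 6 + 17 = 70
Step 2: Count the number of values: n = 5
Step 3: Mean = sum / n = 70 / 5 = 14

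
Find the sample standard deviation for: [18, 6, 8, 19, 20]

6.6483

Step 1: Compute the mean: 14.2
Step 2: Sum of squared deviations from the mean: 176.8
Step 3: Sample variance = 176.8 / 4 = 44.2
Step 4: Standard deviation = sqrt(44.2) = 6.6483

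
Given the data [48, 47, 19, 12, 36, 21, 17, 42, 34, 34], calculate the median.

34

Step 1: Sort the data in ascending order: [12, 17, 19, 21, 34, 34, 36, 42, 47, 48]
Step 2: The number of values is n = 10.
Step 3: Since n is even, the median is the average of positions 5 and 6:
  Median = (34 + 34) / 2 = 34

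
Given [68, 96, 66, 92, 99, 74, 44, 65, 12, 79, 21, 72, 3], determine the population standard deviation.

30.3666

Step 1: Compute the mean: 60.8462
Step 2: Sum of squared deviations from the mean: 11987.6923
Step 3: Population variance = 11987.6923 / 13 = 922.1302
Step 4: Standard deviation = sqrt(922.1302) = 30.3666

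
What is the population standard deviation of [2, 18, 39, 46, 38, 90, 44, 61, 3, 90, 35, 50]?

27.0986

Step 1: Compute the mean: 43
Step 2: Sum of squared deviations from the mean: 8812
Step 3: Population variance = 8812 / 12 = 734.3333
Step 4: Standard deviation = sqrt(734.3333) = 27.0986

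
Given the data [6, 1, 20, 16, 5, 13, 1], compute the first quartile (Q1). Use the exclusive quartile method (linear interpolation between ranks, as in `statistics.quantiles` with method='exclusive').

1

Step 1: Sort the data: [1, 1, 5, 6, 13, 16, 20]
Step 2: n = 7
Step 3: Using the exclusive quartile method:
  Q1 = 1
  Q2 (median) = 6
  Q3 = 16
  IQR = Q3 - Q1 = 16 - 1 = 15
Step 4: Q1 = 1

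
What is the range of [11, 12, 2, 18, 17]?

16

Step 1: Identify the maximum value: max = 18
Step 2: Identify the minimum value: min = 2
Step 3: Range = max - min = 18 - 2 = 16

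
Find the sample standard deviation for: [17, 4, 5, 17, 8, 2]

6.6156

Step 1: Compute the mean: 8.8333
Step 2: Sum of squared deviations from the mean: 218.8333
Step 3: Sample variance = 218.8333 / 5 = 43.7667
Step 4: Standard deviation = sqrt(43.7667) = 6.6156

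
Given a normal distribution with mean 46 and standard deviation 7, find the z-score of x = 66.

2.8571

Step 1: Recall the z-score formula: z = (x - mu) / sigma
Step 2: Substitute values: z = (66 - 46) / 7
Step 3: z = 20 / 7 = 2.8571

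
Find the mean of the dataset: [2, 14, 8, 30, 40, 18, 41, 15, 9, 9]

18.6

Step 1: Sum all values: 2 + 14 + 8 + 30 + 40 + 18 + 41 + 15 + 9 + 9 = 186
Step 2: Count the number of values: n = 10
Step 3: Mean = sum / n = 186 / 10 = 18.6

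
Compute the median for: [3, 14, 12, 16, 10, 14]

13

Step 1: Sort the data in ascending order: [3, 10, 12, 14, 14, 16]
Step 2: The number of values is n = 6.
Step 3: Since n is even, the median is the average of positions 3 and 4:
  Median = (12 + 14) / 2 = 13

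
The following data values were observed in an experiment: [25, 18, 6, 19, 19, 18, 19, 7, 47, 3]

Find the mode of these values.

19

Step 1: Count the frequency of each value:
  3: appears 1 time(s)
  6: appears 1 time(s)
  7: appears 1 time(s)
  18: appears 2 time(s)
  19: appears 3 time(s)
  25: appears 1 time(s)
  47: appears 1 time(s)
Step 2: The value 19 appears most frequently (3 times).
Step 3: Mode = 19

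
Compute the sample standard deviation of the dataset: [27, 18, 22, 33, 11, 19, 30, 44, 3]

12.2066

Step 1: Compute the mean: 23
Step 2: Sum of squared deviations from the mean: 1192
Step 3: Sample variance = 1192 / 8 = 149
Step 4: Standard deviation = sqrt(149) = 12.2066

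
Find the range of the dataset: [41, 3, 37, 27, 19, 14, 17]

38

Step 1: Identify the maximum value: max = 41
Step 2: Identify the minimum value: min = 3
Step 3: Range = max - min = 41 - 3 = 38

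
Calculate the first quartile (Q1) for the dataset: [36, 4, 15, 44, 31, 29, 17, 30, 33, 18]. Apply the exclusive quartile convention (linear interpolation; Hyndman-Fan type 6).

16.5

Step 1: Sort the data: [4, 15, 17, 18, 29, 30, 31, 33, 36, 44]
Step 2: n = 10
Step 3: Using the exclusive quartile method:
  Q1 = 16.5
  Q2 (median) = 29.5
  Q3 = 33.75
  IQR = Q3 - Q1 = 33.75 - 16.5 = 17.25
Step 4: Q1 = 16.5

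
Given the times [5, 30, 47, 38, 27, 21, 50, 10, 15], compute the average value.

27

Step 1: Sum all values: 5 + 30 + 47 + 38 + 27 + 21 + 50 + 10 + 15 = 243
Step 2: Count the number of values: n = 9
Step 3: Mean = sum / n = 243 / 9 = 27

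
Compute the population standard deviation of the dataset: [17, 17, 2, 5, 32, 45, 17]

13.8431

Step 1: Compute the mean: 19.2857
Step 2: Sum of squared deviations from the mean: 1341.4286
Step 3: Population variance = 1341.4286 / 7 = 191.6327
Step 4: Standard deviation = sqrt(191.6327) = 13.8431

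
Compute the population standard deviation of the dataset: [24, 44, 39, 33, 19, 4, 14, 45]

13.962

Step 1: Compute the mean: 27.75
Step 2: Sum of squared deviations from the mean: 1559.5
Step 3: Population variance = 1559.5 / 8 = 194.9375
Step 4: Standard deviation = sqrt(194.9375) = 13.962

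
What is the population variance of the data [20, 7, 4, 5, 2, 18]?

49.2222

Step 1: Compute the mean: (20 + 7 + 4 + 5 + 2 + 18) / 6 = 9.3333
Step 2: Compute squared deviations from the mean:
  (20 - 9.3333)^2 = 113.7778
  (7 - 9.3333)^2 = 5.4444
  (4 - 9.3333)^2 = 28.4444
  (5 - 9.3333)^2 = 18.7778
  (2 - 9.3333)^2 = 53.7778
  (18 - 9.3333)^2 = 75.1111
Step 3: Sum of squared deviations = 295.3333
Step 4: Population variance = 295.3333 / 6 = 49.2222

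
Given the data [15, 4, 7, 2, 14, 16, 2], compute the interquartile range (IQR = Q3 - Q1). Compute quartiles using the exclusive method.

13

Step 1: Sort the data: [2, 2, 4, 7, 14, 15, 16]
Step 2: n = 7
Step 3: Using the exclusive quartile method:
  Q1 = 2
  Q2 (median) = 7
  Q3 = 15
  IQR = Q3 - Q1 = 15 - 2 = 13
Step 4: IQR = 13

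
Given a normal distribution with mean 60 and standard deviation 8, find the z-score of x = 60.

0

Step 1: Recall the z-score formula: z = (x - mu) / sigma
Step 2: Substitute values: z = (60 - 60) / 8
Step 3: z = 0 / 8 = 0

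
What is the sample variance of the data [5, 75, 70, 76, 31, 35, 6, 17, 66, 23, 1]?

881.1636

Step 1: Compute the mean: (5 + 75 + 70 + 76 + 31 + 35 + 6 + 17 + 66 + 23 + 1) / 11 = 36.8182
Step 2: Compute squared deviations from the mean:
  (5 - 36.8182)^2 = 1012.3967
  (75 - 36.8182)^2 = 1457.8512
  (70 - 36.8182)^2 = 1101.0331
  (76 - 36.8182)^2 = 1535.2149
  (31 - 36.8182)^2 = 33.8512
  (35 - 36.8182)^2 = 3.3058
  (6 - 36.8182)^2 = 949.7603
  (17 - 36.8182)^2 = 392.7603
  (66 - 36.8182)^2 = 851.5785
  (23 - 36.8182)^2 = 190.9421
  (1 - 36.8182)^2 = 1282.9421
Step 3: Sum of squared deviations = 8811.6364
Step 4: Sample variance = 8811.6364 / 10 = 881.1636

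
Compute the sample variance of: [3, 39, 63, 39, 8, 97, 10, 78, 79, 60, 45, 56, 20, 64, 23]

822.4

Step 1: Compute the mean: (3 + 39 + 63 + 39 + 8 + 97 + 10 + 78 + 79 + 60 + 45 + 56 + 20 + 64 + 23) / 15 = 45.6
Step 2: Compute squared deviations from the mean:
  (3 - 45.6)^2 = 1814.76
  (39 - 45.6)^2 = 43.56
  (63 - 45.6)^2 = 302.76
  (39 - 45.6)^2 = 43.56
  (8 - 45.6)^2 = 1413.76
  (97 - 45.6)^2 = 2641.96
  (10 - 45.6)^2 = 1267.36
  (78 - 45.6)^2 = 1049.76
  (79 - 45.6)^2 = 1115.56
  (60 - 45.6)^2 = 207.36
  (45 - 45.6)^2 = 0.36
  (56 - 45.6)^2 = 108.16
  (20 - 45.6)^2 = 655.36
  (64 - 45.6)^2 = 338.56
  (23 - 45.6)^2 = 510.76
Step 3: Sum of squared deviations = 11513.6
Step 4: Sample variance = 11513.6 / 14 = 822.4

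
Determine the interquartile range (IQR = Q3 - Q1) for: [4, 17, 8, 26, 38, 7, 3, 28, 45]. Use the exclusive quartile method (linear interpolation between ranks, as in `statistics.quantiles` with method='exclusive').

27.5

Step 1: Sort the data: [3, 4, 7, 8, 17, 26, 28, 38, 45]
Step 2: n = 9
Step 3: Using the exclusive quartile method:
  Q1 = 5.5
  Q2 (median) = 17
  Q3 = 33
  IQR = Q3 - Q1 = 33 - 5.5 = 27.5
Step 4: IQR = 27.5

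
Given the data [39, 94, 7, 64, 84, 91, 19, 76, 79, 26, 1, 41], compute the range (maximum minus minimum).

93

Step 1: Identify the maximum value: max = 94
Step 2: Identify the minimum value: min = 1
Step 3: Range = max - min = 94 - 1 = 93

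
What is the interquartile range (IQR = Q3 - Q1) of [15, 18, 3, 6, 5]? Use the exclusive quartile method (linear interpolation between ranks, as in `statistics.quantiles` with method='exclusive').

12.5

Step 1: Sort the data: [3, 5, 6, 15, 18]
Step 2: n = 5
Step 3: Using the exclusive quartile method:
  Q1 = 4
  Q2 (median) = 6
  Q3 = 16.5
  IQR = Q3 - Q1 = 16.5 - 4 = 12.5
Step 4: IQR = 12.5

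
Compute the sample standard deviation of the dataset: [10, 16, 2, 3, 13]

6.14

Step 1: Compute the mean: 8.8
Step 2: Sum of squared deviations from the mean: 150.8
Step 3: Sample variance = 150.8 / 4 = 37.7
Step 4: Standard deviation = sqrt(37.7) = 6.14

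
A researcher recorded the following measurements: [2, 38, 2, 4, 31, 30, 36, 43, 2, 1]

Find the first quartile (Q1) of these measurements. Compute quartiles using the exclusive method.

2

Step 1: Sort the data: [1, 2, 2, 2, 4, 30, 31, 36, 38, 43]
Step 2: n = 10
Step 3: Using the exclusive quartile method:
  Q1 = 2
  Q2 (median) = 17
  Q3 = 36.5
  IQR = Q3 - Q1 = 36.5 - 2 = 34.5
Step 4: Q1 = 2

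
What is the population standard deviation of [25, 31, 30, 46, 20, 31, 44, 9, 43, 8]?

12.869

Step 1: Compute the mean: 28.7
Step 2: Sum of squared deviations from the mean: 1656.1
Step 3: Population variance = 1656.1 / 10 = 165.61
Step 4: Standard deviation = sqrt(165.61) = 12.869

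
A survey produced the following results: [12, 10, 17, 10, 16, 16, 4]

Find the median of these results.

12

Step 1: Sort the data in ascending order: [4, 10, 10, 12, 16, 16, 17]
Step 2: The number of values is n = 7.
Step 3: Since n is odd, the median is the middle value at position 4: 12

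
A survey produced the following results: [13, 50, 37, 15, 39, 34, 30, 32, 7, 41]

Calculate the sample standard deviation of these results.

13.7986

Step 1: Compute the mean: 29.8
Step 2: Sum of squared deviations from the mean: 1713.6
Step 3: Sample variance = 1713.6 / 9 = 190.4
Step 4: Standard deviation = sqrt(190.4) = 13.7986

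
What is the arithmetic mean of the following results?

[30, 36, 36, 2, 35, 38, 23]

28.5714

Step 1: Sum all values: 30 + 36 + 36 + 2 + 35 + 38 + 23 = 200
Step 2: Count the number of values: n = 7
Step 3: Mean = sum / n = 200 / 7 = 28.5714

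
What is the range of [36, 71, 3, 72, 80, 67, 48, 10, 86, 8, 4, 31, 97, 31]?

94

Step 1: Identify the maximum value: max = 97
Step 2: Identify the minimum value: min = 3
Step 3: Range = max - min = 97 - 3 = 94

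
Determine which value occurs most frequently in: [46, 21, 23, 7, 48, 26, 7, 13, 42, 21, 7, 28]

7

Step 1: Count the frequency of each value:
  7: appears 3 time(s)
  13: appears 1 time(s)
  21: appears 2 time(s)
  23: appears 1 time(s)
  26: appears 1 time(s)
  28: appears 1 time(s)
  42: appears 1 time(s)
  46: appears 1 time(s)
  48: appears 1 time(s)
Step 2: The value 7 appears most frequently (3 times).
Step 3: Mode = 7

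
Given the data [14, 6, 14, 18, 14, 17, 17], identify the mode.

14

Step 1: Count the frequency of each value:
  6: appears 1 time(s)
  14: appears 3 time(s)
  17: appears 2 time(s)
  18: appears 1 time(s)
Step 2: The value 14 appears most frequently (3 times).
Step 3: Mode = 14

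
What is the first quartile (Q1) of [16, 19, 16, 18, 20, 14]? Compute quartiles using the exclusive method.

15.5

Step 1: Sort the data: [14, 16, 16, 18, 19, 20]
Step 2: n = 6
Step 3: Using the exclusive quartile method:
  Q1 = 15.5
  Q2 (median) = 17
  Q3 = 19.25
  IQR = Q3 - Q1 = 19.25 - 15.5 = 3.75
Step 4: Q1 = 15.5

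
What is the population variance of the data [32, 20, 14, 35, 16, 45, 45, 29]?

128.75

Step 1: Compute the mean: (32 + 20 + 14 + 35 + 16 + 45 + 45 + 29) / 8 = 29.5
Step 2: Compute squared deviations from the mean:
  (32 - 29.5)^2 = 6.25
  (20 - 29.5)^2 = 90.25
  (14 - 29.5)^2 = 240.25
  (35 - 29.5)^2 = 30.25
  (16 - 29.5)^2 = 182.25
  (45 - 29.5)^2 = 240.25
  (45 - 29.5)^2 = 240.25
  (29 - 29.5)^2 = 0.25
Step 3: Sum of squared deviations = 1030
Step 4: Population variance = 1030 / 8 = 128.75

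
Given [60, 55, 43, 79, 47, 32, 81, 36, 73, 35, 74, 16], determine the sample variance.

446.447

Step 1: Compute the mean: (60 + 55 + 43 + 79 + 47 + 32 + 81 + 36 + 73 + 35 + 74 + 16) / 12 = 52.5833
Step 2: Compute squared deviations from the mean:
  (60 - 52.5833)^2 = 55.0069
  (55 - 52.5833)^2 = 5.8403
  (43 - 52.5833)^2 = 91.8403
  (79 - 52.5833)^2 = 697.8403
  (47 - 52.5833)^2 = 31.1736
  (32 - 52.5833)^2 = 423.6736
  (81 - 52.5833)^2 = 807.5069
  (36 - 52.5833)^2 = 275.0069
  (73 - 52.5833)^2 = 416.8403
  (35 - 52.5833)^2 = 309.1736
  (74 - 52.5833)^2 = 458.6736
  (16 - 52.5833)^2 = 1338.3403
Step 3: Sum of squared deviations = 4910.9167
Step 4: Sample variance = 4910.9167 / 11 = 446.447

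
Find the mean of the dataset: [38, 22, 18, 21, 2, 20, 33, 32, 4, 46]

23.6

Step 1: Sum all values: 38 + 22 + 18 + 21 + 2 + 20 + 33 + 32 + 4 + 46 = 236
Step 2: Count the number of values: n = 10
Step 3: Mean = sum / n = 236 / 10 = 23.6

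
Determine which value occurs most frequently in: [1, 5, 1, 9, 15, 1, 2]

1

Step 1: Count the frequency of each value:
  1: appears 3 time(s)
  2: appears 1 time(s)
  5: appears 1 time(s)
  9: appears 1 time(s)
  15: appears 1 time(s)
Step 2: The value 1 appears most frequently (3 times).
Step 3: Mode = 1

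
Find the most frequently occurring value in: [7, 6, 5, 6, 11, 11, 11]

11

Step 1: Count the frequency of each value:
  5: appears 1 time(s)
  6: appears 2 time(s)
  7: appears 1 time(s)
  11: appears 3 time(s)
Step 2: The value 11 appears most frequently (3 times).
Step 3: Mode = 11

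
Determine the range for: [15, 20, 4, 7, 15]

16

Step 1: Identify the maximum value: max = 20
Step 2: Identify the minimum value: min = 4
Step 3: Range = max - min = 20 - 4 = 16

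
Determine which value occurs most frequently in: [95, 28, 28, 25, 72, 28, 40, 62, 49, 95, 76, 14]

28

Step 1: Count the frequency of each value:
  14: appears 1 time(s)
  25: appears 1 time(s)
  28: appears 3 time(s)
  40: appears 1 time(s)
  49: appears 1 time(s)
  62: appears 1 time(s)
  72: appears 1 time(s)
  76: appears 1 time(s)
  95: appears 2 time(s)
Step 2: The value 28 appears most frequently (3 times).
Step 3: Mode = 28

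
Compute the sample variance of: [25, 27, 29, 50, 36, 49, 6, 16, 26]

202

Step 1: Compute the mean: (25 + 27 + 29 + 50 + 36 + 49 + 6 + 16 + 26) / 9 = 29.3333
Step 2: Compute squared deviations from the mean:
  (25 - 29.3333)^2 = 18.7778
  (27 - 29.3333)^2 = 5.4444
  (29 - 29.3333)^2 = 0.1111
  (50 - 29.3333)^2 = 427.1111
  (36 - 29.3333)^2 = 44.4444
  (49 - 29.3333)^2 = 386.7778
  (6 - 29.3333)^2 = 544.4444
  (16 - 29.3333)^2 = 177.7778
  (26 - 29.3333)^2 = 11.1111
Step 3: Sum of squared deviations = 1616
Step 4: Sample variance = 1616 / 8 = 202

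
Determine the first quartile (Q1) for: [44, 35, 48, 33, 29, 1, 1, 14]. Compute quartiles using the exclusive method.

4.25

Step 1: Sort the data: [1, 1, 14, 29, 33, 35, 44, 48]
Step 2: n = 8
Step 3: Using the exclusive quartile method:
  Q1 = 4.25
  Q2 (median) = 31
  Q3 = 41.75
  IQR = Q3 - Q1 = 41.75 - 4.25 = 37.5
Step 4: Q1 = 4.25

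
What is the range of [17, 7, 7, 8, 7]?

10

Step 1: Identify the maximum value: max = 17
Step 2: Identify the minimum value: min = 7
Step 3: Range = max - min = 17 - 7 = 10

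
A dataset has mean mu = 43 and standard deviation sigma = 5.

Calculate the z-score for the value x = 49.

1.2

Step 1: Recall the z-score formula: z = (x - mu) / sigma
Step 2: Substitute values: z = (49 - 43) / 5
Step 3: z = 6 / 5 = 1.2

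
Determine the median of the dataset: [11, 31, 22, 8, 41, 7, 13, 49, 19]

19

Step 1: Sort the data in ascending order: [7, 8, 11, 13, 19, 22, 31, 41, 49]
Step 2: The number of values is n = 9.
Step 3: Since n is odd, the median is the middle value at position 5: 19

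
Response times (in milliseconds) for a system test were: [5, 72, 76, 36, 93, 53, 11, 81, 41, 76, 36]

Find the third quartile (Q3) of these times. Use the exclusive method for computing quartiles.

76

Step 1: Sort the data: [5, 11, 36, 36, 41, 53, 72, 76, 76, 81, 93]
Step 2: n = 11
Step 3: Using the exclusive quartile method:
  Q1 = 36
  Q2 (median) = 53
  Q3 = 76
  IQR = Q3 - Q1 = 76 - 36 = 40
Step 4: Q3 = 76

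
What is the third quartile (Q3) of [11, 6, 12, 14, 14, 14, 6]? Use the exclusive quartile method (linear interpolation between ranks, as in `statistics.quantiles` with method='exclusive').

14

Step 1: Sort the data: [6, 6, 11, 12, 14, 14, 14]
Step 2: n = 7
Step 3: Using the exclusive quartile method:
  Q1 = 6
  Q2 (median) = 12
  Q3 = 14
  IQR = Q3 - Q1 = 14 - 6 = 8
Step 4: Q3 = 14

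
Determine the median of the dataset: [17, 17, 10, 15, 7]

15

Step 1: Sort the data in ascending order: [7, 10, 15, 17, 17]
Step 2: The number of values is n = 5.
Step 3: Since n is odd, the median is the middle value at position 3: 15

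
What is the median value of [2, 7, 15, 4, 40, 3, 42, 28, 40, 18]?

16.5

Step 1: Sort the data in ascending order: [2, 3, 4, 7, 15, 18, 28, 40, 40, 42]
Step 2: The number of values is n = 10.
Step 3: Since n is even, the median is the average of positions 5 and 6:
  Median = (15 + 18) / 2 = 16.5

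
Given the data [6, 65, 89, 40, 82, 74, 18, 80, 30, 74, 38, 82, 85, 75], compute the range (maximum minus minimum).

83

Step 1: Identify the maximum value: max = 89
Step 2: Identify the minimum value: min = 6
Step 3: Range = max - min = 89 - 6 = 83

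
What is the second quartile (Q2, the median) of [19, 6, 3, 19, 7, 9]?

8

Step 1: Sort the data: [3, 6, 7, 9, 19, 19]
Step 2: n = 6
Step 3: Q2 is the median. Since n is even, it is the average of the values at positions 3 and 4:
  Q2 = (7 + 9) / 2 = 8
Step 4: Q2 = 8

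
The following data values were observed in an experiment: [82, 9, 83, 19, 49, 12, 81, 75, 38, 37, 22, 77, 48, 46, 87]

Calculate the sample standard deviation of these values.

28.0128

Step 1: Compute the mean: 51
Step 2: Sum of squared deviations from the mean: 10986
Step 3: Sample variance = 10986 / 14 = 784.7143
Step 4: Standard deviation = sqrt(784.7143) = 28.0128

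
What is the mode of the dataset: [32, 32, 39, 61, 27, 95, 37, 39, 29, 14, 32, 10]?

32

Step 1: Count the frequency of each value:
  10: appears 1 time(s)
  14: appears 1 time(s)
  27: appears 1 time(s)
  29: appears 1 time(s)
  32: appears 3 time(s)
  37: appears 1 time(s)
  39: appears 2 time(s)
  61: appears 1 time(s)
  95: appears 1 time(s)
Step 2: The value 32 appears most frequently (3 times).
Step 3: Mode = 32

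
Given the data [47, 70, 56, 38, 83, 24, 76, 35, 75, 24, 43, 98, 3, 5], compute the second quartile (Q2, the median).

45

Step 1: Sort the data: [3, 5, 24, 24, 35, 38, 43, 47, 56, 70, 75, 76, 83, 98]
Step 2: n = 14
Step 3: Q2 is the median. Since n is even, it is the average of the values at positions 7 and 8:
  Q2 = (43 + 47) / 2 = 45
Step 4: Q2 = 45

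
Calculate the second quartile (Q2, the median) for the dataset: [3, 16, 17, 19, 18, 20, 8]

17

Step 1: Sort the data: [3, 8, 16, 17, 18, 19, 20]
Step 2: n = 7
Step 3: Q2 is the median. Since n is odd, it is the middle value at position 4: 17
Step 4: Q2 = 17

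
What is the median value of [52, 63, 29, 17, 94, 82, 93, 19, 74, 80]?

68.5

Step 1: Sort the data in ascending order: [17, 19, 29, 52, 63, 74, 80, 82, 93, 94]
Step 2: The number of values is n = 10.
Step 3: Since n is even, the median is the average of positions 5 and 6:
  Median = (63 + 74) / 2 = 68.5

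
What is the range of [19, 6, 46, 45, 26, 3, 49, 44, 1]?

48

Step 1: Identify the maximum value: max = 49
Step 2: Identify the minimum value: min = 1
Step 3: Range = max - min = 49 - 1 = 48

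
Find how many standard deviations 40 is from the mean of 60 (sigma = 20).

-1

Step 1: Recall the z-score formula: z = (x - mu) / sigma
Step 2: Substitute values: z = (40 - 60) / 20
Step 3: z = -20 / 20 = -1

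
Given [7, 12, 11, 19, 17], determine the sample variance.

23.2

Step 1: Compute the mean: (7 + 12 + 11 + 19 + 17) / 5 = 13.2
Step 2: Compute squared deviations from the mean:
  (7 - 13.2)^2 = 38.44
  (12 - 13.2)^2 = 1.44
  (11 - 13.2)^2 = 4.84
  (19 - 13.2)^2 = 33.64
  (17 - 13.2)^2 = 14.44
Step 3: Sum of squared deviations = 92.8
Step 4: Sample variance = 92.8 / 4 = 23.2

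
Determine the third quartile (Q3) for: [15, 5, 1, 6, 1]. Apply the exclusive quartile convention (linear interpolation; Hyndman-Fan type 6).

10.5

Step 1: Sort the data: [1, 1, 5, 6, 15]
Step 2: n = 5
Step 3: Using the exclusive quartile method:
  Q1 = 1
  Q2 (median) = 5
  Q3 = 10.5
  IQR = Q3 - Q1 = 10.5 - 1 = 9.5
Step 4: Q3 = 10.5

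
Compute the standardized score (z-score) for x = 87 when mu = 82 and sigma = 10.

0.5

Step 1: Recall the z-score formula: z = (x - mu) / sigma
Step 2: Substitute values: z = (87 - 82) / 10
Step 3: z = 5 / 10 = 0.5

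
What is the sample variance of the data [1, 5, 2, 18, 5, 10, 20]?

57.9048

Step 1: Compute the mean: (1 + 5 + 2 + 18 + 5 + 10 + 20) / 7 = 8.7143
Step 2: Compute squared deviations from the mean:
  (1 - 8.7143)^2 = 59.5102
  (5 - 8.7143)^2 = 13.7959
  (2 - 8.7143)^2 = 45.0816
  (18 - 8.7143)^2 = 86.2245
  (5 - 8.7143)^2 = 13.7959
  (10 - 8.7143)^2 = 1.6531
  (20 - 8.7143)^2 = 127.3673
Step 3: Sum of squared deviations = 347.4286
Step 4: Sample variance = 347.4286 / 6 = 57.9048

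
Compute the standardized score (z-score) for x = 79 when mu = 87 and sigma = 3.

-2.6667

Step 1: Recall the z-score formula: z = (x - mu) / sigma
Step 2: Substitute values: z = (79 - 87) / 3
Step 3: z = -8 / 3 = -2.6667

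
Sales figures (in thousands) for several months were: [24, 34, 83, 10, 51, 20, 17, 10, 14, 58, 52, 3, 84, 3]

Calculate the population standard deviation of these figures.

26.9085

Step 1: Compute the mean: 33.0714
Step 2: Sum of squared deviations from the mean: 10136.9286
Step 3: Population variance = 10136.9286 / 14 = 724.0663
Step 4: Standard deviation = sqrt(724.0663) = 26.9085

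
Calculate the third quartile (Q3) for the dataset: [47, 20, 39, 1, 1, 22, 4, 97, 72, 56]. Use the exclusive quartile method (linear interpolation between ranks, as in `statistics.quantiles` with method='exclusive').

60

Step 1: Sort the data: [1, 1, 4, 20, 22, 39, 47, 56, 72, 97]
Step 2: n = 10
Step 3: Using the exclusive quartile method:
  Q1 = 3.25
  Q2 (median) = 30.5
  Q3 = 60
  IQR = Q3 - Q1 = 60 - 3.25 = 56.75
Step 4: Q3 = 60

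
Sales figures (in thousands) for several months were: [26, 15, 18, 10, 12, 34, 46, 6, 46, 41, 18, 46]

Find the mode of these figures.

46

Step 1: Count the frequency of each value:
  6: appears 1 time(s)
  10: appears 1 time(s)
  12: appears 1 time(s)
  15: appears 1 time(s)
  18: appears 2 time(s)
  26: appears 1 time(s)
  34: appears 1 time(s)
  41: appears 1 time(s)
  46: appears 3 time(s)
Step 2: The value 46 appears most frequently (3 times).
Step 3: Mode = 46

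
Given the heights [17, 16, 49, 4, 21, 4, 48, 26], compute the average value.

23.125

Step 1: Sum all values: 17 + 16 + 49 + 4 + 21 + 4 + 48 + 26 = 185
Step 2: Count the number of values: n = 8
Step 3: Mean = sum / n = 185 / 8 = 23.125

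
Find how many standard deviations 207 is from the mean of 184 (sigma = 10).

2.3

Step 1: Recall the z-score formula: z = (x - mu) / sigma
Step 2: Substitute values: z = (207 - 184) / 10
Step 3: z = 23 / 10 = 2.3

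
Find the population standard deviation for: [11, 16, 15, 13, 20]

3.0332

Step 1: Compute the mean: 15
Step 2: Sum of squared deviations from the mean: 46
Step 3: Population variance = 46 / 5 = 9.2
Step 4: Standard deviation = sqrt(9.2) = 3.0332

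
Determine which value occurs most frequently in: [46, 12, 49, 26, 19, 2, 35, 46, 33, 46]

46

Step 1: Count the frequency of each value:
  2: appears 1 time(s)
  12: appears 1 time(s)
  19: appears 1 time(s)
  26: appears 1 time(s)
  33: appears 1 time(s)
  35: appears 1 time(s)
  46: appears 3 time(s)
  49: appears 1 time(s)
Step 2: The value 46 appears most frequently (3 times).
Step 3: Mode = 46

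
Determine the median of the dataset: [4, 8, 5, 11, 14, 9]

8.5

Step 1: Sort the data in ascending order: [4, 5, 8, 9, 11, 14]
Step 2: The number of values is n = 6.
Step 3: Since n is even, the median is the average of positions 3 and 4:
  Median = (8 + 9) / 2 = 8.5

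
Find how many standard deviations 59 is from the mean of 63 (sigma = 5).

-0.8

Step 1: Recall the z-score formula: z = (x - mu) / sigma
Step 2: Substitute values: z = (59 - 63) / 5
Step 3: z = -4 / 5 = -0.8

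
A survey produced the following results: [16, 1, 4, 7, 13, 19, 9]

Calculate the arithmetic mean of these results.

9.8571

Step 1: Sum all values: 16 + 1 + 4 + 7 + 13 + 19 + 9 = 69
Step 2: Count the number of values: n = 7
Step 3: Mean = sum / n = 69 / 7 = 9.8571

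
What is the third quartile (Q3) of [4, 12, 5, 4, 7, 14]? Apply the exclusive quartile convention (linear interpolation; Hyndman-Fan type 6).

12.5

Step 1: Sort the data: [4, 4, 5, 7, 12, 14]
Step 2: n = 6
Step 3: Using the exclusive quartile method:
  Q1 = 4
  Q2 (median) = 6
  Q3 = 12.5
  IQR = Q3 - Q1 = 12.5 - 4 = 8.5
Step 4: Q3 = 12.5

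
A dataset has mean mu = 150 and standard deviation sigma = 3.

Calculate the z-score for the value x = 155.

1.6667

Step 1: Recall the z-score formula: z = (x - mu) / sigma
Step 2: Substitute values: z = (155 - 150) / 3
Step 3: z = 5 / 3 = 1.6667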